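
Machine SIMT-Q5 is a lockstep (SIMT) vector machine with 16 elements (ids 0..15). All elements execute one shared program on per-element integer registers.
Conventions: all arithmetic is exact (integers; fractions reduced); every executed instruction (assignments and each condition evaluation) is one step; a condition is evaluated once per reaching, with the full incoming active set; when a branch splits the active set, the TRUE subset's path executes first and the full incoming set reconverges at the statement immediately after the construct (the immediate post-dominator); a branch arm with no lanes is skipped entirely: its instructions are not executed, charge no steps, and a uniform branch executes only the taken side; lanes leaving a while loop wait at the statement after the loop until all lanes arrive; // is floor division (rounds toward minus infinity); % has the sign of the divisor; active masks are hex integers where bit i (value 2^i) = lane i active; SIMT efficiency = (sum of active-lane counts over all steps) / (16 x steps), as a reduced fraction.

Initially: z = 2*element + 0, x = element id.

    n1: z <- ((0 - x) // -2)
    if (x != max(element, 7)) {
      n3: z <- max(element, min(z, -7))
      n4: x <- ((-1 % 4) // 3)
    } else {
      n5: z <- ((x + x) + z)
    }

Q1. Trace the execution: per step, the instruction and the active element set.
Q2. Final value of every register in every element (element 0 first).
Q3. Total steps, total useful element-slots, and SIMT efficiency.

step 0: z <- ((0 - x) // -2)         0xffff
step 1: eval (x != max(element, 7))  0xffff
step 2: z <- max(element, min(z, -7)) 0x007f
step 3: x <- ((-1 % 4) // 3)         0x007f
step 4: z <- ((x + x) + z)           0xff80

Answer: 5 steps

z: 0,1,2,3,4,5,6,17,20,22,25,27,30,32,35,37
x: 1,1,1,1,1,1,1,7,8,9,10,11,12,13,14,15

steps = 5; useful = 55; efficiency = 55/80 = 11/16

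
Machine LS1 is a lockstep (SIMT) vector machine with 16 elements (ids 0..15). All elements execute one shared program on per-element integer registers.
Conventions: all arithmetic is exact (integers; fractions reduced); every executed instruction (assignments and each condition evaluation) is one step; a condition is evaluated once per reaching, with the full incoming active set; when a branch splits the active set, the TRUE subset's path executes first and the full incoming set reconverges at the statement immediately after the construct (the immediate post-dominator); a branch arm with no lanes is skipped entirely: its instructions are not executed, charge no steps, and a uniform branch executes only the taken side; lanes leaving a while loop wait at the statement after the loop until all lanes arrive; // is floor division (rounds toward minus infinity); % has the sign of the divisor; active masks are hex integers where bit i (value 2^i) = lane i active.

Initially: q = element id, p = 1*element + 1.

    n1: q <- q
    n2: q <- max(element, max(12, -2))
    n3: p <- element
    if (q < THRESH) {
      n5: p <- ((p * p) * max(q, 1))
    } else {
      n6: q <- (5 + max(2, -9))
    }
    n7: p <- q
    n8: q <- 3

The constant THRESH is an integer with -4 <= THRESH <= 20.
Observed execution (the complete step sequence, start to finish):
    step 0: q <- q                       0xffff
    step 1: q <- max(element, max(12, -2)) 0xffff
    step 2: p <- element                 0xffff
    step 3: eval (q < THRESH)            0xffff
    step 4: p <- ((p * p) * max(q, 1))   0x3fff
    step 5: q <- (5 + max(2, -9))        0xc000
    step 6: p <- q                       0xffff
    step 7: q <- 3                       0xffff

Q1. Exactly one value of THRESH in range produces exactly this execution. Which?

Answer: THRESH = 14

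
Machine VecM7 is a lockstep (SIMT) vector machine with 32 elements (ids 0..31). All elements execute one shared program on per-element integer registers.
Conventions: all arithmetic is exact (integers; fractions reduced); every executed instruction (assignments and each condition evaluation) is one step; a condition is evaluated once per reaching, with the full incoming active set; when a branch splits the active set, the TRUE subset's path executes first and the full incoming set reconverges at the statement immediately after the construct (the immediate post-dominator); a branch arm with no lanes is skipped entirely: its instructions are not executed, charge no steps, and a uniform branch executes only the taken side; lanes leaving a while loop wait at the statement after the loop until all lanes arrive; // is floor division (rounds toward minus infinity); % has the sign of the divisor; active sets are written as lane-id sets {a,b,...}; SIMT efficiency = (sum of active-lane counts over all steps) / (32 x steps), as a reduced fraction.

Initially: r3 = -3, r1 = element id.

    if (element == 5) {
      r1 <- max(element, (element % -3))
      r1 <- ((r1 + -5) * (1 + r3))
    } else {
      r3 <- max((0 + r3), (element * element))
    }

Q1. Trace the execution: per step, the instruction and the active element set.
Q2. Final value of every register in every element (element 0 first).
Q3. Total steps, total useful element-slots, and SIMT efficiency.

step 0: eval (element == 5)          {0,1,2,3,4,5,6,7,8,9,10,11,12,13,14,15,16,17,18,19,20,21,22,23,24,25,26,27,28,29,30,31}
step 1: r1 <- max(element, (element % -3)) {5}
step 2: r1 <- ((r1 + -5) * (1 + r3)) {5}
step 3: r3 <- max((0 + r3), (element * element)) {0,1,2,3,4,6,7,8,9,10,11,12,13,14,15,16,17,18,19,20,21,22,23,24,25,26,27,28,29,30,31}

Answer: 4 steps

r3: 0,1,4,9,16,-3,36,49,64,81,100,121,144,169,196,225,256,289,324,361,400,441,484,529,576,625,676,729,784,841,900,961
r1: 0,1,2,3,4,0,6,7,8,9,10,11,12,13,14,15,16,17,18,19,20,21,22,23,24,25,26,27,28,29,30,31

steps = 4; useful = 65; efficiency = 65/128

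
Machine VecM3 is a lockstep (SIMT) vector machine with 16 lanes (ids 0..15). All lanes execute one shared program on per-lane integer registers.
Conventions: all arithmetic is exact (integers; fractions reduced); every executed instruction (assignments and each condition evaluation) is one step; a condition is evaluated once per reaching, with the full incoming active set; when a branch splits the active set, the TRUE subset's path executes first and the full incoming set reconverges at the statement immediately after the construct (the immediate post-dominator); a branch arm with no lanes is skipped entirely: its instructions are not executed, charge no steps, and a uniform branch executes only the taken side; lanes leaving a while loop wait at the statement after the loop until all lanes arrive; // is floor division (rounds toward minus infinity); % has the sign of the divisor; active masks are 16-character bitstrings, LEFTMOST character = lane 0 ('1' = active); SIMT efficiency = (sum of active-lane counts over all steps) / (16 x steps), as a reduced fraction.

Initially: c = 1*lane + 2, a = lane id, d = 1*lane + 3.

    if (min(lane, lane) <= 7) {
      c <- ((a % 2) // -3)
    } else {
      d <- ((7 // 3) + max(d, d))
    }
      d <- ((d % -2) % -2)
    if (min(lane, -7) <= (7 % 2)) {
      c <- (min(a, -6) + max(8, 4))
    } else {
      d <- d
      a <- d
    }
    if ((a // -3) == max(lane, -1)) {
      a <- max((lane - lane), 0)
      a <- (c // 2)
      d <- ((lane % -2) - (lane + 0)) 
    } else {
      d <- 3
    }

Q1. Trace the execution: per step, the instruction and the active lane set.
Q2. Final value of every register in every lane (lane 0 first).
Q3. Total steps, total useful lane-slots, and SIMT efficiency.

step 0: eval (min(lane, lane) <= 7)  1111111111111111
step 1: c <- ((a % 2) // -3)         1111111100000000
step 2: d <- ((7 // 3) + max(d, d))  0000000011111111
step 3: d <- ((d % -2) % -2)         1111111111111111
step 4: eval (min(lane, -7) <= (7 % 2)) 1111111111111111
step 5: c <- (min(a, -6) + max(8, 4)) 1111111111111111
step 6: eval ((a // -3) == max(lane, -1)) 1111111111111111
step 7: a <- max((lane - lane), 0)   1000000000000000
step 8: a <- (c // 2)                1000000000000000
step 9: d <- ((lane % -2) - (lane + 0)) 1000000000000000
step 10: d <- 3                       0111111111111111

Answer: 11 steps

c: 2,2,2,2,2,2,2,2,2,2,2,2,2,2,2,2
a: 1,1,2,3,4,5,6,7,8,9,10,11,12,13,14,15
d: 0,3,3,3,3,3,3,3,3,3,3,3,3,3,3,3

steps = 11; useful = 114; efficiency = 114/176 = 57/88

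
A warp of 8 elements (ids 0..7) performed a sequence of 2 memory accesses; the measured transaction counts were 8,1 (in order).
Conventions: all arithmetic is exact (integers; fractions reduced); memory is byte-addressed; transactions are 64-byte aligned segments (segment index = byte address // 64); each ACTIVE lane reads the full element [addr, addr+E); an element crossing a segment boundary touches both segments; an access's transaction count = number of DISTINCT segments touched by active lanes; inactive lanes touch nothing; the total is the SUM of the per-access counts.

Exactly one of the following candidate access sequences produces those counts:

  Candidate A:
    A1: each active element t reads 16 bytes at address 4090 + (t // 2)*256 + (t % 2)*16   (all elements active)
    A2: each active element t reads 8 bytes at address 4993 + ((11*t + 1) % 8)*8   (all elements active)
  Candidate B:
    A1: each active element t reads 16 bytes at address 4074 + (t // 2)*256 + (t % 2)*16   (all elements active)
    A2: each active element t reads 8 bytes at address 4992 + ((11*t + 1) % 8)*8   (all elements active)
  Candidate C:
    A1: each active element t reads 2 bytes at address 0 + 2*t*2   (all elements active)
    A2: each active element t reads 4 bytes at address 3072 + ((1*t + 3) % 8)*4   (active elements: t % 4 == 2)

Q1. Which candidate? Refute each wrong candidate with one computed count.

A: A2 gives 2 transactions, not 1
C: A1 gives 1 transaction, not 8
B: all counts match (8,1)

Answer: B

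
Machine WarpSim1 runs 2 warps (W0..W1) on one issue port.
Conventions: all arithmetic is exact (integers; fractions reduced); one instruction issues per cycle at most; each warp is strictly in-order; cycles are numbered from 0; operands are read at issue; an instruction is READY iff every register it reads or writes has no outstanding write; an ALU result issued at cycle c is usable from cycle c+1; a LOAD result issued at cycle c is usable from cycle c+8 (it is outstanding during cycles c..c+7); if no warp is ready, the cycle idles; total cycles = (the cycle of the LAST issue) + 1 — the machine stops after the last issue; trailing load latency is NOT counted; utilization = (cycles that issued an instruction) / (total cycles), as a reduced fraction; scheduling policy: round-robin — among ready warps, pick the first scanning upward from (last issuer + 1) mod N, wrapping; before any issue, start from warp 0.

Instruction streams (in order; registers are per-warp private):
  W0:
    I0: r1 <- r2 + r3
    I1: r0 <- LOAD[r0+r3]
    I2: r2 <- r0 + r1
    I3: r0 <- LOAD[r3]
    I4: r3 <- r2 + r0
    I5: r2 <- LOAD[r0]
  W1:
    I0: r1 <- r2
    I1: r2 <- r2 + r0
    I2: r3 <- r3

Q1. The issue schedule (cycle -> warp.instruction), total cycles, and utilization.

cycle 0: W0.I0
cycle 1: W1.I0
cycle 2: W0.I1
cycle 3: W1.I1
cycle 4: W1.I2
cycle 5: idle
cycle 6: idle
cycle 7: idle
cycle 8: idle
cycle 9: idle
cycle 10: W0.I2
cycle 11: W0.I3
cycle 12: idle
cycle 13: idle
cycle 14: idle
cycle 15: idle
cycle 16: idle
cycle 17: idle
cycle 18: idle
cycle 19: W0.I4
cycle 20: W0.I5

Answer: 21 cycles, utilization 3/7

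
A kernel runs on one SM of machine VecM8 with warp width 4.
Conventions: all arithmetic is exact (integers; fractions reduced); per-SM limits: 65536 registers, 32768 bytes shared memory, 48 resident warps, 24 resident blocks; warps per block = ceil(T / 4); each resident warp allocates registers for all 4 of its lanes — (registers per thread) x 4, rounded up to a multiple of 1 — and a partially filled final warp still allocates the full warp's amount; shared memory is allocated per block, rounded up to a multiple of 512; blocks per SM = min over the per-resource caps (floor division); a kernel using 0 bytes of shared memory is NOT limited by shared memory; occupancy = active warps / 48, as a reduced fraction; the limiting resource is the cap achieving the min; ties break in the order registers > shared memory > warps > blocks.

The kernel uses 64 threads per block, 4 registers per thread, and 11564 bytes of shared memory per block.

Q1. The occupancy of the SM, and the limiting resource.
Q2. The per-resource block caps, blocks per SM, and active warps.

Answer: occupancy 2/3, limited by shared memory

registers: 256 blocks
shared memory: 2 blocks
warps: 3 blocks
blocks: 24 blocks

Answer: 2 blocks, 32 active warps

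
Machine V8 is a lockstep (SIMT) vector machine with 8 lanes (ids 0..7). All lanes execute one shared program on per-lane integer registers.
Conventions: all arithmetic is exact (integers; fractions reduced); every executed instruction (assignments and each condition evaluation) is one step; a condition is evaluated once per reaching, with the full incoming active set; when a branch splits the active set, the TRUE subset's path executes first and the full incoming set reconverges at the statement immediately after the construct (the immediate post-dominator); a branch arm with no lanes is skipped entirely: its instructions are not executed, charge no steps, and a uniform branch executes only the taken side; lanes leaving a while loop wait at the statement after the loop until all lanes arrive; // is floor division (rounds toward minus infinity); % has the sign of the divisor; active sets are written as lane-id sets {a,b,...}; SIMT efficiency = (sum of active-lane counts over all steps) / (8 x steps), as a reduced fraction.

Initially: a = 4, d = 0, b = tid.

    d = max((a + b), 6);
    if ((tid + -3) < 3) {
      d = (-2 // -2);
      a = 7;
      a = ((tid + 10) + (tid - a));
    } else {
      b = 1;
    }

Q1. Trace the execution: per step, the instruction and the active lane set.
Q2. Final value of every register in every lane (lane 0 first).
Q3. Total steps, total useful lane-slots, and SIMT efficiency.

step 0: d <- max((a + b), 6)         {0,1,2,3,4,5,6,7}
step 1: eval ((tid + -3) < 3)        {0,1,2,3,4,5,6,7}
step 2: d <- (-2 // -2)              {0,1,2,3,4,5}
step 3: a <- 7                       {0,1,2,3,4,5}
step 4: a <- ((tid + 10) + (tid - a)) {0,1,2,3,4,5}
step 5: b <- 1                       {6,7}

Answer: 6 steps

a: 3,5,7,9,11,13,4,4
d: 1,1,1,1,1,1,10,11
b: 0,1,2,3,4,5,1,1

steps = 6; useful = 36; efficiency = 36/48 = 3/4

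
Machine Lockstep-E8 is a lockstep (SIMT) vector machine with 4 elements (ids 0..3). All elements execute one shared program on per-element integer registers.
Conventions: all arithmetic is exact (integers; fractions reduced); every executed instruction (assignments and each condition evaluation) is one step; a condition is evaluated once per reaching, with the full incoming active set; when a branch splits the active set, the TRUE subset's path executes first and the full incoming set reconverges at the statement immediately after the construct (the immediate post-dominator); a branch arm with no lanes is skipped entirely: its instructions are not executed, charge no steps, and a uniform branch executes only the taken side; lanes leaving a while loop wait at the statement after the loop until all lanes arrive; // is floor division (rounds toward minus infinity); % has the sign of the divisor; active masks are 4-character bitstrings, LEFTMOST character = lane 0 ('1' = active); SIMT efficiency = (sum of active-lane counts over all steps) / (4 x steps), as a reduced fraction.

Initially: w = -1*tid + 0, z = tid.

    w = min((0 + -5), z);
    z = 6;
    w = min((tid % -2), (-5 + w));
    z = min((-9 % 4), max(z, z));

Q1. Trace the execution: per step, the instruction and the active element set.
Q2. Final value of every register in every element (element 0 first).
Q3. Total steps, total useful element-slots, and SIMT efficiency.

step 0: w <- min((0 + -5), z)        1111
step 1: z <- 6                       1111
step 2: w <- min((tid % -2), (-5 + w)) 1111
step 3: z <- min((-9 % 4), max(z, z)) 1111

Answer: 4 steps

w: -10,-10,-10,-10
z: 3,3,3,3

steps = 4; useful = 16; efficiency = 16/16 = 1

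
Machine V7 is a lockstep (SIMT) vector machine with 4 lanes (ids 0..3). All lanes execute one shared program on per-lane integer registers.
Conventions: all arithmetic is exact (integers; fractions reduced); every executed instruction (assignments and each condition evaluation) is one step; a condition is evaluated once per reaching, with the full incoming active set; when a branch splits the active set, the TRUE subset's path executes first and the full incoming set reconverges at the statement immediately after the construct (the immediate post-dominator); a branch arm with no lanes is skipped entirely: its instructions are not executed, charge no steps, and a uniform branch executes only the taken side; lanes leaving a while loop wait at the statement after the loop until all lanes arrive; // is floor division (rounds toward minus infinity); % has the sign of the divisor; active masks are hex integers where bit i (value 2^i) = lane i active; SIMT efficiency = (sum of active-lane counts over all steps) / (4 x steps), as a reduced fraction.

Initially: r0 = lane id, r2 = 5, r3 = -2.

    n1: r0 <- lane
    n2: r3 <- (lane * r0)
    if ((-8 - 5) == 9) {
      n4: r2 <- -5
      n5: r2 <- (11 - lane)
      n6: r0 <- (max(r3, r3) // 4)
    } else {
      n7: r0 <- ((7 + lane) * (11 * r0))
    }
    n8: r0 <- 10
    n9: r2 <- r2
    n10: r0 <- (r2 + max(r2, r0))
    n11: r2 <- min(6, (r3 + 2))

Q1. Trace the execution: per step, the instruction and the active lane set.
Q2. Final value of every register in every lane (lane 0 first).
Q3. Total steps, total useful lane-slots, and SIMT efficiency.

step 0: r0 <- lane                   0xf
step 1: r3 <- (lane * r0)            0xf
step 2: eval ((-8 - 5) == 9)         0xf
step 3: r0 <- ((7 + lane) * (11 * r0)) 0xf
step 4: r0 <- 10                     0xf
step 5: r2 <- r2                     0xf
step 6: r0 <- (r2 + max(r2, r0))     0xf
step 7: r2 <- min(6, (r3 + 2))       0xf

Answer: 8 steps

r0: 15,15,15,15
r2: 2,3,6,6
r3: 0,1,4,9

steps = 8; useful = 32; efficiency = 32/32 = 1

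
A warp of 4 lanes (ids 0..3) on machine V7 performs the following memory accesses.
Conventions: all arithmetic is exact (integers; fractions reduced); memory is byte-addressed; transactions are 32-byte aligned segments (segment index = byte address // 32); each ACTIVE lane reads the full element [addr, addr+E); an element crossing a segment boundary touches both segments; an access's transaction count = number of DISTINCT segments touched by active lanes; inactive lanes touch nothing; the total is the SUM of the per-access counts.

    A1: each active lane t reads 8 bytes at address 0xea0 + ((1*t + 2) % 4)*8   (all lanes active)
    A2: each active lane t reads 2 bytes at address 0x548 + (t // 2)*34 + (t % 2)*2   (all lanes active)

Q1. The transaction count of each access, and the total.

A1: 1 transaction
A2: 2 transactions

Answer: 1,2; total 3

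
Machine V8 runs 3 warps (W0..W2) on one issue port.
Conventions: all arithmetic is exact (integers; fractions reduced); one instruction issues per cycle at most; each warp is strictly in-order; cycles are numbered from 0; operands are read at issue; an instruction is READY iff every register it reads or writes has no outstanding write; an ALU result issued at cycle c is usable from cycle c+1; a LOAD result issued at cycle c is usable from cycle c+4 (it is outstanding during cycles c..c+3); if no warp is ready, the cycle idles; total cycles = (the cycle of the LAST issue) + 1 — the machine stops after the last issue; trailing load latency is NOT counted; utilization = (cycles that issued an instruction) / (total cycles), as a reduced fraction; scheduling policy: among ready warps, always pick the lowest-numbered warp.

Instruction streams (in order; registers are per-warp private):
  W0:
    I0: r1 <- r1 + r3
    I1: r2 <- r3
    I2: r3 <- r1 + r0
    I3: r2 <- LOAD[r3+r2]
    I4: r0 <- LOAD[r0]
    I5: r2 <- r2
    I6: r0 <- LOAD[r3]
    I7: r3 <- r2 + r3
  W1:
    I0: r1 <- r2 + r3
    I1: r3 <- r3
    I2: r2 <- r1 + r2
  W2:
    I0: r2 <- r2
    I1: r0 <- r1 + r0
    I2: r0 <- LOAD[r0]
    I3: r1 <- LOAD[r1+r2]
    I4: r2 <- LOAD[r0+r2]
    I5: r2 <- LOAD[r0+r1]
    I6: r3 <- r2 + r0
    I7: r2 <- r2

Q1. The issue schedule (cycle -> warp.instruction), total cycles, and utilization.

cycle 0: W0.I0
cycle 1: W0.I1
cycle 2: W0.I2
cycle 3: W0.I3
cycle 4: W0.I4
cycle 5: W1.I0
cycle 6: W1.I1
cycle 7: W0.I5
cycle 8: W0.I6
cycle 9: W0.I7
cycle 10: W1.I2
cycle 11: W2.I0
cycle 12: W2.I1
cycle 13: W2.I2
cycle 14: W2.I3
cycle 15: idle
cycle 16: idle
cycle 17: W2.I4
cycle 18: idle
cycle 19: idle
cycle 20: idle
cycle 21: W2.I5
cycle 22: idle
cycle 23: idle
cycle 24: idle
cycle 25: W2.I6
cycle 26: W2.I7

Answer: 27 cycles, utilization 19/27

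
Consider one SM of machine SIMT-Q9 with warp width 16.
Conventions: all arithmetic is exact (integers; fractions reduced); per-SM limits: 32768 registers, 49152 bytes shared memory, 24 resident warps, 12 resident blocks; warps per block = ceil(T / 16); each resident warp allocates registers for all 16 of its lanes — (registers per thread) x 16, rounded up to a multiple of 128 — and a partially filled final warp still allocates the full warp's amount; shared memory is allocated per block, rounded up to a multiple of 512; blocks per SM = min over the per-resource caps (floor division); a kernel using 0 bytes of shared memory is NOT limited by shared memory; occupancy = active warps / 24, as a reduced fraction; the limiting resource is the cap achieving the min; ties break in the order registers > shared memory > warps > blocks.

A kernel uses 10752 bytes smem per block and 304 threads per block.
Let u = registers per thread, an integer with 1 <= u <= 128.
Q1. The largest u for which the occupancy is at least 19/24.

Answer: u = 104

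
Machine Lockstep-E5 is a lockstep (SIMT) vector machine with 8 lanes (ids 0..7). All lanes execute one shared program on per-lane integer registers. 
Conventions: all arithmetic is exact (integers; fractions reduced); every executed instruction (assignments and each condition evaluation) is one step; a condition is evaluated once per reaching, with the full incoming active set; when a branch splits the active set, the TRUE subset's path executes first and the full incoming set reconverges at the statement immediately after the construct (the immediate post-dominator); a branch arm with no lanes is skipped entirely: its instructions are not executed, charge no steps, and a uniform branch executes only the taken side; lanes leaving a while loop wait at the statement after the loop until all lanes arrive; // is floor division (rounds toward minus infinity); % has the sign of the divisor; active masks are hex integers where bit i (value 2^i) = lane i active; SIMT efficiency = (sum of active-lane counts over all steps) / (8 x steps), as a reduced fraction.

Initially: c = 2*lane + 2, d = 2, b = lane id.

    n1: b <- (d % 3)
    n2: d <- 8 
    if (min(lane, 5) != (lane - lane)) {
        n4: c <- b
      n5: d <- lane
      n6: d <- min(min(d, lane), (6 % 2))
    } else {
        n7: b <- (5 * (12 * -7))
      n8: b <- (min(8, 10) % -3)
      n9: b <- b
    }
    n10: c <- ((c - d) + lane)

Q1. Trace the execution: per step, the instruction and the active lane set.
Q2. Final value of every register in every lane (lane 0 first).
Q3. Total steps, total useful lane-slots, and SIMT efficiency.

step 0: b <- (d % 3)                 0xff
step 1: d <- 8                       0xff
step 2: eval (min(lane, 5) != (lane - lane)) 0xff
step 3: c <- b                       0xfe
step 4: d <- lane                    0xfe
step 5: d <- min(min(d, lane), (6 % 2)) 0xfe
step 6: b <- (5 * (12 * -7))         0x01
step 7: b <- (min(8, 10) % -3)       0x01
step 8: b <- b                       0x01
step 9: c <- ((c - d) + lane)        0xff

Answer: 10 steps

c: -6,3,4,5,6,7,8,9
d: 8,0,0,0,0,0,0,0
b: -1,2,2,2,2,2,2,2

steps = 10; useful = 56; efficiency = 56/80 = 7/10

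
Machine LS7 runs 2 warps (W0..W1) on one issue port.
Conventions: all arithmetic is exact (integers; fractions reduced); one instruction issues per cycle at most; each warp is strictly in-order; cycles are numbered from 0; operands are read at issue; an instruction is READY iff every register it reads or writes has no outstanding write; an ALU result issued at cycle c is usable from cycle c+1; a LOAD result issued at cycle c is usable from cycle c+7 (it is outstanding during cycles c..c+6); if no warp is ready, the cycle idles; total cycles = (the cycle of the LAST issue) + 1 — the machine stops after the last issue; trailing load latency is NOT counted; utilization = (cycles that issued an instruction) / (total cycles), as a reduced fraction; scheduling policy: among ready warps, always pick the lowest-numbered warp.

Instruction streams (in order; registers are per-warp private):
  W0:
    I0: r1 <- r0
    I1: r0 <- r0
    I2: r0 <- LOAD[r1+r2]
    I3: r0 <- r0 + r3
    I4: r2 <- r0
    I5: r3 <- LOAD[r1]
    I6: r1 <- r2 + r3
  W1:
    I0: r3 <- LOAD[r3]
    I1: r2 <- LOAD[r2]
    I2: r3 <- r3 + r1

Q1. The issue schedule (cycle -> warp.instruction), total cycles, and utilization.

cycle 0: W0.I0
cycle 1: W0.I1
cycle 2: W0.I2
cycle 3: W1.I0
cycle 4: W1.I1
cycle 5: idle
cycle 6: idle
cycle 7: idle
cycle 8: idle
cycle 9: W0.I3
cycle 10: W0.I4
cycle 11: W0.I5
cycle 12: W1.I2
cycle 13: idle
cycle 14: idle
cycle 15: idle
cycle 16: idle
cycle 17: idle
cycle 18: W0.I6

Answer: 19 cycles, utilization 10/19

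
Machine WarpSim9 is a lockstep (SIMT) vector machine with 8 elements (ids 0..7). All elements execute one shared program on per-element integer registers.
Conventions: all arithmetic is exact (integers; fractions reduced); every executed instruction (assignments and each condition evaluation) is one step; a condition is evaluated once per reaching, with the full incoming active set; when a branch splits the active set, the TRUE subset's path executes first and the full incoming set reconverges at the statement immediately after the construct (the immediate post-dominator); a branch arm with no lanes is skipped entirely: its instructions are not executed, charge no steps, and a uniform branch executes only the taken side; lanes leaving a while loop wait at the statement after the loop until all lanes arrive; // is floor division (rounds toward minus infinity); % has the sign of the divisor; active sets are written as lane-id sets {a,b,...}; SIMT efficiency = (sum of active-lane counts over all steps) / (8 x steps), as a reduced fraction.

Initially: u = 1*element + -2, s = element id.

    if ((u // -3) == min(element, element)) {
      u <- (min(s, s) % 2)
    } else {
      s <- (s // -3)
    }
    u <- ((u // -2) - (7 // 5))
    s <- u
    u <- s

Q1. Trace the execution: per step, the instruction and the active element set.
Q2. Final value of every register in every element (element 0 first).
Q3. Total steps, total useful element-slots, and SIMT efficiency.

step 0: eval ((u // -3) == min(element, element)) {0,1,2,3,4,5,6,7}
step 1: u <- (min(s, s) % 2)         {0}
step 2: s <- (s // -3)               {1,2,3,4,5,6,7}
step 3: u <- ((u // -2) - (7 // 5))  {0,1,2,3,4,5,6,7}
step 4: s <- u                       {0,1,2,3,4,5,6,7}
step 5: u <- s                       {0,1,2,3,4,5,6,7}

Answer: 6 steps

u: -1,-1,-1,-2,-2,-3,-3,-4
s: -1,-1,-1,-2,-2,-3,-3,-4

steps = 6; useful = 40; efficiency = 40/48 = 5/6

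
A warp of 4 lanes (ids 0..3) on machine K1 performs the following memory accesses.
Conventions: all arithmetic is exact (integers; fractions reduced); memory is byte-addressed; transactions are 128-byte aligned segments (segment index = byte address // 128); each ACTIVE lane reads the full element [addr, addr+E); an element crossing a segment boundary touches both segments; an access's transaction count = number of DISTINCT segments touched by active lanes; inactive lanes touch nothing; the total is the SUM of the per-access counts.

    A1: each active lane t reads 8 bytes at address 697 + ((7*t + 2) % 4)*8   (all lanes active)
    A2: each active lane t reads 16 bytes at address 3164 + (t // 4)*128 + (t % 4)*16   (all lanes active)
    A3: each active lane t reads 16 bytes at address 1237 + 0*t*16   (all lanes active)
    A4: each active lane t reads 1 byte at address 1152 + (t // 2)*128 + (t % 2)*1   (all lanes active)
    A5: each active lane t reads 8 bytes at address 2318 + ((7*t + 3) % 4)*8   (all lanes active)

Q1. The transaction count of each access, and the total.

A1: 1 transaction
A2: 2 transactions
A3: 1 transaction
A4: 2 transactions
A5: 1 transaction

Answer: 1,2,1,2,1; total 7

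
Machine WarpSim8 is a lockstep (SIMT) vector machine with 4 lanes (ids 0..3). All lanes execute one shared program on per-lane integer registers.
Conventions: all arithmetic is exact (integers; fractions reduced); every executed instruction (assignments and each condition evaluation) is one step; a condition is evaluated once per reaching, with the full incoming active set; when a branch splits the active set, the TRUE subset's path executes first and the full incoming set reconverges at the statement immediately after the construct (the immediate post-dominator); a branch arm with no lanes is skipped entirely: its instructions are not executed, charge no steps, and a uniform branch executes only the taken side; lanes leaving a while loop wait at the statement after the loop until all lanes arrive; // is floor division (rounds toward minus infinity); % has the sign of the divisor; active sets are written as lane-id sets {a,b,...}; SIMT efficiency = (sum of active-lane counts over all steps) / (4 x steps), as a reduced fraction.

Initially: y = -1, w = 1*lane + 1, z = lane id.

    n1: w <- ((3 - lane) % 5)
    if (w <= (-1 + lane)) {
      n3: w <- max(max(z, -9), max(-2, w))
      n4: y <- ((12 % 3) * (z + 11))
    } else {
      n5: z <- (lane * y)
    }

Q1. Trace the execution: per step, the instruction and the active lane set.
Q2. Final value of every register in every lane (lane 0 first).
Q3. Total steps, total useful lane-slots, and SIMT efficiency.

step 0: w <- ((3 - lane) % 5)        {0,1,2,3}
step 1: eval (w <= (-1 + lane))      {0,1,2,3}
step 2: w <- max(max(z, -9), max(-2, w)) {2,3}
step 3: y <- ((12 % 3) * (z + 11))   {2,3}
step 4: z <- (lane * y)              {0,1}

Answer: 5 steps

y: -1,-1,0,0
w: 3,2,2,3
z: 0,-1,2,3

steps = 5; useful = 14; efficiency = 14/20 = 7/10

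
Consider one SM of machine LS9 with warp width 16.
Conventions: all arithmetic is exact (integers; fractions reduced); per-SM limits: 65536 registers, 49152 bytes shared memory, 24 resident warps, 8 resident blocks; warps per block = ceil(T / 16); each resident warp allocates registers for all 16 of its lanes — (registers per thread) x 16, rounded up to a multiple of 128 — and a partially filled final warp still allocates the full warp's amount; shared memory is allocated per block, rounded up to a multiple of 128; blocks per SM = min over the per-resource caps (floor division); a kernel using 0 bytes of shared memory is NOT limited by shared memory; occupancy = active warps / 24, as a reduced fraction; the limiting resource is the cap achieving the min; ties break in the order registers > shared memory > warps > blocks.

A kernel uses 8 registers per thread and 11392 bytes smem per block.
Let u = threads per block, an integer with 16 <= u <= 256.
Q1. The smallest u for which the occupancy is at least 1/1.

Answer: u = 81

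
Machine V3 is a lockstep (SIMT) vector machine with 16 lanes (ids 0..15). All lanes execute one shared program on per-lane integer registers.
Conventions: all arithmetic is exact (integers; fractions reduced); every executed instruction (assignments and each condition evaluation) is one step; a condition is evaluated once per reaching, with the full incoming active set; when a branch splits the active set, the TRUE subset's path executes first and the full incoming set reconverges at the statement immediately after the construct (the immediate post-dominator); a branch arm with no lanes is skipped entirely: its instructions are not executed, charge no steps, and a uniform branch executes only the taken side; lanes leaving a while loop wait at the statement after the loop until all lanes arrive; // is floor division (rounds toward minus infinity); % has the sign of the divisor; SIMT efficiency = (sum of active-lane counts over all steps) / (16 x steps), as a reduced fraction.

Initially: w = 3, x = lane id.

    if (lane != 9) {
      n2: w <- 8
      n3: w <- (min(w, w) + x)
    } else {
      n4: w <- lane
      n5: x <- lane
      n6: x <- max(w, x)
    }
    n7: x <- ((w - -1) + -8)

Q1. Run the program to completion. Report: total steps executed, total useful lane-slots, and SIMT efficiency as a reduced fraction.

Answer: 7 steps, 65 useful, 65/112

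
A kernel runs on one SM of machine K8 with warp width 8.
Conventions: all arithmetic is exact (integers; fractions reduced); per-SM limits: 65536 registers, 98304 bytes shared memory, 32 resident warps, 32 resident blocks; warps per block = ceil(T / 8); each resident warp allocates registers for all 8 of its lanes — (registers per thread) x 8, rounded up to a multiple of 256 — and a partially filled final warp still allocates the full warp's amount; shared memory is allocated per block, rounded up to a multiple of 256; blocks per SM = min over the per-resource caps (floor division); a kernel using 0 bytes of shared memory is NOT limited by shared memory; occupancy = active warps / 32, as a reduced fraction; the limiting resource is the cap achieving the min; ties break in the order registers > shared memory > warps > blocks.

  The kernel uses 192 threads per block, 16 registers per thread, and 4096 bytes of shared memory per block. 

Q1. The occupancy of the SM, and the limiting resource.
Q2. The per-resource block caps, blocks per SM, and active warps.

Answer: occupancy 3/4, limited by warps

registers: 10 blocks
shared memory: 24 blocks
warps: 1 block
blocks: 32 blocks

Answer: 1 block, 24 active warps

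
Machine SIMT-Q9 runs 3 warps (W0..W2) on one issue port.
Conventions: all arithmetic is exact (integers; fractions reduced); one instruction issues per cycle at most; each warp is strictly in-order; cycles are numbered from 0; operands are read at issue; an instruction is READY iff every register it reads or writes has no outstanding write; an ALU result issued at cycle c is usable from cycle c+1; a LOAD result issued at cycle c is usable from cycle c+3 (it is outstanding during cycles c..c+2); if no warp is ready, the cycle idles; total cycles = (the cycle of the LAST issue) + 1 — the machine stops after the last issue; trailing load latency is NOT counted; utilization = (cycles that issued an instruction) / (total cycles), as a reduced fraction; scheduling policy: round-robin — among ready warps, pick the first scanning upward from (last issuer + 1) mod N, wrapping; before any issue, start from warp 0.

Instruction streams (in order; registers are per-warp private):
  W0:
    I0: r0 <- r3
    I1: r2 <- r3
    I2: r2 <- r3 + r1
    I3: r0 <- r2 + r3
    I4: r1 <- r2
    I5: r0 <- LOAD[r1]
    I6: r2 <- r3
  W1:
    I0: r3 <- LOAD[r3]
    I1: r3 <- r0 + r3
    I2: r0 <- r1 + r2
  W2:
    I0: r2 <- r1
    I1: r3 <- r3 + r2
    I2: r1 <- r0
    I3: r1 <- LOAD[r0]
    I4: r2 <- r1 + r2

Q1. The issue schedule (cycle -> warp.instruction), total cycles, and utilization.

cycle 0: W0.I0
cycle 1: W1.I0
cycle 2: W2.I0
cycle 3: W0.I1
cycle 4: W1.I1
cycle 5: W2.I1
cycle 6: W0.I2
cycle 7: W1.I2
cycle 8: W2.I2
cycle 9: W0.I3
cycle 10: W2.I3
cycle 11: W0.I4
cycle 12: W0.I5
cycle 13: W2.I4
cycle 14: W0.I6

Answer: 15 cycles, utilization 1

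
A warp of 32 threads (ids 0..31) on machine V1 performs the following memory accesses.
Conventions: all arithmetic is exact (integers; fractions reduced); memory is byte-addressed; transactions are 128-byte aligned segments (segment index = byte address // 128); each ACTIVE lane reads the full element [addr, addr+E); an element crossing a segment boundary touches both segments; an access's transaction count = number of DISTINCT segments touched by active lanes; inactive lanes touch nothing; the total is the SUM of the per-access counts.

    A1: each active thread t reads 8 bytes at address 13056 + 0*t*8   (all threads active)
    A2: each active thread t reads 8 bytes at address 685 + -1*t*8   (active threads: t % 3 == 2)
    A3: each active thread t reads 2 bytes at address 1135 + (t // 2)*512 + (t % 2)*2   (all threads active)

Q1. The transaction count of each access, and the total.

A1: 1 transaction
A2: 3 transactions
A3: 16 transactions

Answer: 1,3,16; total 20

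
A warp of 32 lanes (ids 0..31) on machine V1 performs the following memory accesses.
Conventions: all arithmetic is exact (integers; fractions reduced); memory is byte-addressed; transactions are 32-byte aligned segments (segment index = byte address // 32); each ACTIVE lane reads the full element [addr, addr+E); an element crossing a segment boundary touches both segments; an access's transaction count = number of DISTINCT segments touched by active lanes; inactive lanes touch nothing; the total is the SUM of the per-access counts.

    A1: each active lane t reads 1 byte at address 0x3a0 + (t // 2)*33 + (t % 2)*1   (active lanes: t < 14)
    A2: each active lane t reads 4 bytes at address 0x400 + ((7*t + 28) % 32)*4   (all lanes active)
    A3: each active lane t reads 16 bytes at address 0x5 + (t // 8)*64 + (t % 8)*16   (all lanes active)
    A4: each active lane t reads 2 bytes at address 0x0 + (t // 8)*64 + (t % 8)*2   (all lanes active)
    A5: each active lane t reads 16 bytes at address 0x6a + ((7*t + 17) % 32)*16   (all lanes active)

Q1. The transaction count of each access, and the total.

A1: 7 transactions
A2: 4 transactions
A3: 11 transactions
A4: 4 transactions
A5: 17 transactions

Answer: 7,4,11,4,17; total 43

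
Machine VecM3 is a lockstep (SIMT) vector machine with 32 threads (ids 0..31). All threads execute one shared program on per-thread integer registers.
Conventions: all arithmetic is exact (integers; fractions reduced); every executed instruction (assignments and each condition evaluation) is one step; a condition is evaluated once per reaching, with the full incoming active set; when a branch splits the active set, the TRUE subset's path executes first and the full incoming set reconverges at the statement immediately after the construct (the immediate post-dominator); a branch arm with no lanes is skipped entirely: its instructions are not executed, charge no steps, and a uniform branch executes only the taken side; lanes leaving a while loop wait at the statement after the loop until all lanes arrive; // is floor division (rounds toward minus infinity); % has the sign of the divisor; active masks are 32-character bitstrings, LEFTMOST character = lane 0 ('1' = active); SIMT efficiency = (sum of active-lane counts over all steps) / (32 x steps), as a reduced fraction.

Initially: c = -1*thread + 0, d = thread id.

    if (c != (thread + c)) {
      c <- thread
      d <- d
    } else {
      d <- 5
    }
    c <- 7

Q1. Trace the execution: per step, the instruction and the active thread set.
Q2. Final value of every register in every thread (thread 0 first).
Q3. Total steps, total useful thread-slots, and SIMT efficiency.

step 0: eval (c != (thread + c))     11111111111111111111111111111111
step 1: c <- thread                  01111111111111111111111111111111
step 2: d <- d                       01111111111111111111111111111111
step 3: d <- 5                       10000000000000000000000000000000
step 4: c <- 7                       11111111111111111111111111111111

Answer: 5 steps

c: 7,7,7,7,7,7,7,7,7,7,7,7,7,7,7,7,7,7,7,7,7,7,7,7,7,7,7,7,7,7,7,7
d: 5,1,2,3,4,5,6,7,8,9,10,11,12,13,14,15,16,17,18,19,20,21,22,23,24,25,26,27,28,29,30,31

steps = 5; useful = 127; efficiency = 127/160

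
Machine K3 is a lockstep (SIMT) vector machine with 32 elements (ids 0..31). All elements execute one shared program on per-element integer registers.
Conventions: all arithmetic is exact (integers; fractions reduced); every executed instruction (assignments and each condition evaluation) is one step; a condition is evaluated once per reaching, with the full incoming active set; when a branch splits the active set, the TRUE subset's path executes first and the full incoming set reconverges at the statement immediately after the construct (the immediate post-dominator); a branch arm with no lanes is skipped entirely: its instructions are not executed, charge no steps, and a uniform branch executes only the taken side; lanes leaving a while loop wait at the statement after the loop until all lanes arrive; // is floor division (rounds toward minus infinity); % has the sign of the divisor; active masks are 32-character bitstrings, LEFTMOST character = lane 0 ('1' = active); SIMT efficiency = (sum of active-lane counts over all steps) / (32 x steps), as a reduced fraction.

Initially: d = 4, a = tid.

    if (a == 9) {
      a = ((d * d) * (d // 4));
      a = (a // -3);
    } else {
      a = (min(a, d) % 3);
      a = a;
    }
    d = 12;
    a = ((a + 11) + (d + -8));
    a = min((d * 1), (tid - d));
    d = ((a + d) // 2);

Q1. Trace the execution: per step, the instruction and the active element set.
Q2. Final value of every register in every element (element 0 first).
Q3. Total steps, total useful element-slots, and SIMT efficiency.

step 0: eval (a == 9)                11111111111111111111111111111111
step 1: a <- ((d * d) * (d // 4))    00000000010000000000000000000000
step 2: a <- (a // -3)               00000000010000000000000000000000
step 3: a <- (min(a, d) % 3)         11111111101111111111111111111111
step 4: a <- a                       11111111101111111111111111111111
step 5: d <- 12                      11111111111111111111111111111111
step 6: a <- ((a + 11) + (d + -8))   11111111111111111111111111111111
step 7: a <- min((d * 1), (tid - d)) 11111111111111111111111111111111
step 8: d <- ((a + d) // 2)          11111111111111111111111111111111

Answer: 9 steps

d: 0,0,1,1,2,2,3,3,4,4,5,5,6,6,7,7,8,8,9,9,10,10,11,11,12,12,12,12,12,12,12,12
a: -12,-11,-10,-9,-8,-7,-6,-5,-4,-3,-2,-1,0,1,2,3,4,5,6,7,8,9,10,11,12,12,12,12,12,12,12,12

steps = 9; useful = 224; efficiency = 224/288 = 7/9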